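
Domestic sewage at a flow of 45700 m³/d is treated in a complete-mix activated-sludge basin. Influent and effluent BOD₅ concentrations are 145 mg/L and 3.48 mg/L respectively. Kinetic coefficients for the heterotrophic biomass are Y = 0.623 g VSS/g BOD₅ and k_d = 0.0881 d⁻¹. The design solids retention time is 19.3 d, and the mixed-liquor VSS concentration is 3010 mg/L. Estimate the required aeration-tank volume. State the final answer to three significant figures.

V ≈ 9570 m³

Rearranging the biomass balance for a CMAS with decay, V = Y·Q·ΔS·θ_c / [X·(1+k_d θ_c)] = 0.623 × 45700 × (145 − 3.48) × 19.3 / [3010 × (1 + 0.0881 × 19.3)] = 7.78×10^7 / 8128 = 9567 m³.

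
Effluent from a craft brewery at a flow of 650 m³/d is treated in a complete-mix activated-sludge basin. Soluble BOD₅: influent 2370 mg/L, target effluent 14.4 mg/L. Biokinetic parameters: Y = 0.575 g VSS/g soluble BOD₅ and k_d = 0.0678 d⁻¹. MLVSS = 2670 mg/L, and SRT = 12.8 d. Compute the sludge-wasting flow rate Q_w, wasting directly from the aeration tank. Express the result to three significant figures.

Q_w ≈ 177 m³/d

Rearranging the biomass balance for a CMAS with decay, V = Y·Q·ΔS·θ_c / [X·(1+k_d θ_c)] = 0.575 × 650 × (2370 − 14.4) × 12.8 / [2670 × (1 + 0.0678 × 12.8)] = 1.13×10^7 / 4987 = 2260 m³.
For wasting at MLVSS concentration, Q_w = V/θ_c = 2260/12.8 = 176.5 m³/d.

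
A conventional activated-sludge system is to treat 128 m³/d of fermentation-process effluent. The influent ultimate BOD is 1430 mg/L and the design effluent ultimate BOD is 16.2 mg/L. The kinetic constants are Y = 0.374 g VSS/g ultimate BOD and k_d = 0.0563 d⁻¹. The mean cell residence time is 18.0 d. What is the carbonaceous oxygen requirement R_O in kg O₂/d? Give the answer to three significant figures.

R_O ≈ 133 kg O₂/d

Correct the yield for decay: Y_obs = Y/(1 + k_d θ_c) = 0.374 / (1 + 0.0563 × 18.0) = 0.374 / 2.013 = 0.1858.
Substrate removed = Q·(S₀ − S) = 128 m³/d × (1430 − 16.2) g/m³ = 1.81×10^5 g/d = 181.0 kg/d.
P_X = Y_obs·Q·(S₀ − S) = 0.1858 × 181.0 = 33.62 kg VSS/d.
Carbonaceous O₂ demand = substrate oxidised − cell-mass equivalent = 181.0 − 1.42 × 33.62 = 133.2 kg O₂/d.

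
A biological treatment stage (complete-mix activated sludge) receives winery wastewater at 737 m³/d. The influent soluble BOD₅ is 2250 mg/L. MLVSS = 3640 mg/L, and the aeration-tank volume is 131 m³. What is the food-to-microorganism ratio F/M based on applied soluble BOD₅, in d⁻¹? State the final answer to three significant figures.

F/M = Q·S₀ / (V·X) = 737 × 2250 / (131.0 × 3640) = 3.478 g soluble BOD₅·(g VSS·d)⁻¹.

F/M ≈ 3.48 d⁻¹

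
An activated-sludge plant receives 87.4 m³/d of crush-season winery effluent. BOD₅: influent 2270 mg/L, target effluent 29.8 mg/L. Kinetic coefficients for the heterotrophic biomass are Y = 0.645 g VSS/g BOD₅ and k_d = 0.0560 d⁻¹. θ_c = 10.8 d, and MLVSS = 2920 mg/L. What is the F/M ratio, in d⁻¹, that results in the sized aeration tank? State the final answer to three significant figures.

F/M ≈ 0.233 d⁻¹

Steady-state biomass mass balance: V·X·(1 + k_d·θ_c) = Y·Q·(S₀ − S)·θ_c, so V = 0.645 × 87.4 × (2270 − 29.8) × 10.8 / [2920 × (1 + 0.0560 × 10.8)] = 1.36×10^6 / 4686 = 291.1 m³.
F/M = Q·S₀ / (V·X) = 87.4 × 2270 / (291.1 × 2920) = 0.2334 g BOD₅·(g VSS·d)⁻¹.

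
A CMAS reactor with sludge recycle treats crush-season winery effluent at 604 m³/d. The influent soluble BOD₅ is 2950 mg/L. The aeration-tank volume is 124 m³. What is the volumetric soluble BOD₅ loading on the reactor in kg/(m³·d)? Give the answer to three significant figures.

L_v ≈ 14.4 kg soluble BOD₅/(m³·d)

Volumetric loading L_v = Q·S₀ / V = 604 × 2950 g/m³ / 124.0 m³ = 14369 g/(m³·d) = 14.37 kg soluble BOD₅/(m³·d).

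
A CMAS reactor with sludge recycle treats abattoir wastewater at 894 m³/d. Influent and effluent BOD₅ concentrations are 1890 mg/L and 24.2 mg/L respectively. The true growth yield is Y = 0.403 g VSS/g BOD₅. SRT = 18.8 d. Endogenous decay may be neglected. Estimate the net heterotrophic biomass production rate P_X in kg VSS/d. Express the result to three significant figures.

P_X ≈ 672 kg VSS/d

No decay correction is needed, so Y_obs = Y = 0.403.
Mass of BOD₅ removed per day: Q(S₀ − S) = 894 × 1866 g/m³ = 1668 kg/d.
Net biomass production P_X = Y_obs × Q·(S₀ − S) = 0.4030 × 1668 = 672.2 kg VSS/d.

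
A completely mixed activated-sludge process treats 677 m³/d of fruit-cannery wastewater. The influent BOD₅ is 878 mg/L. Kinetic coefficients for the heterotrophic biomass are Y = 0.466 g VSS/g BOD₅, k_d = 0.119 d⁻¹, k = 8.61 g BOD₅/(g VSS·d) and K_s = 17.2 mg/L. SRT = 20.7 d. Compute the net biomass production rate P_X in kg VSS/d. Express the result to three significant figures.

Effluent substrate depends only on kinetics and SRT: S = K_s(1 + k_d θ_c) / [θ_c(Yk − k_d) − 1] = 17.2 × (1 + 0.119 × 20.7) / [20.7 × (0.466 × 8.61 − 0.119) − 1] = 59.57 / 79.59 = 0.7484 mg/L.
The observed yield is Y_obs = Y/(1 + k_d·θ_c) = 0.466 / (1 + 0.119 × 20.7) = 0.466 / 3.463 = 0.1346 g VSS per g BOD₅ removed.
ΔS = 878 − 0.748 = 877.3 mg/L, so the substrate removal rate is 677 × 877.3/1000 = 593.9 kg BOD₅/d.
Net biomass production P_X = Y_obs × Q·(S₀ − S) = 0.1346 × 593.9 = 79.91 kg VSS/d.

P_X ≈ 79.9 kg VSS/d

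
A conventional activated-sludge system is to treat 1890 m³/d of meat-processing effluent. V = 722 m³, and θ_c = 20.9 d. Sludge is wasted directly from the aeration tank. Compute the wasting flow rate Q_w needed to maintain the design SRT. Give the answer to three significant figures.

For wasting at MLVSS concentration, Q_w = V/θ_c = 722.0/20.9 = 34.55 m³/d.

Q_w ≈ 34.5 m³/d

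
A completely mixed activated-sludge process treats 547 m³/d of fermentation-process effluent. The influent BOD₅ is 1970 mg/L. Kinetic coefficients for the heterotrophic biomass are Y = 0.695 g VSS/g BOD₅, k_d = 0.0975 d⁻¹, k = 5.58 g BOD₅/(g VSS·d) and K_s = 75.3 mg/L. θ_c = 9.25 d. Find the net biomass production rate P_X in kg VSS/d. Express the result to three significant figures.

For a completely mixed reactor with recycle the Lawrence–McCarty relation gives S = K_s·(1 + k_d·θ_c) / [θ_c·(Y·k − k_d) − 1] = 75.3 × (1 + 0.0975 × 9.25) / [9.25 × (0.695 × 5.58 − 0.0975) − 1] = 143.2 / 33.97 = 4.216 mg/L.
Y_obs = Y / (1 + k_d θ_c) = 0.695 / (1 + 0.0975 × 9.25) = 0.695 / 1.902 = 0.3654.
Substrate removed = Q·(S₀ − S) = 547 m³/d × (1970 − 4.22) g/m³ = 1.08×10^6 g/d = 1075 kg/d.
Biomass produced: P_X = Y_obs·Q·ΔS = 0.3654 × 1075 ≈ 392.9 kg VSS/d.

P_X ≈ 393 kg VSS/d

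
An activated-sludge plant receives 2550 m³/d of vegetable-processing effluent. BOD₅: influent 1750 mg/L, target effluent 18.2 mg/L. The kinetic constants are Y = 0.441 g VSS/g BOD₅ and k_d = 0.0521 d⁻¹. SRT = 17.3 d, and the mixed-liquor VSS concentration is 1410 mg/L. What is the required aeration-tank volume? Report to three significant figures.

From the SRT design equation V = Y Q (S₀−S) θ_c / [X (1 + k_d θ_c)] = 0.441 × 2550 × (1750 − 18.2) × 17.3 / [1410 × (1 + 0.0521 × 17.3)] = 3.37×10^7 / 2681 = 12567 m³.

V ≈ 12600 m³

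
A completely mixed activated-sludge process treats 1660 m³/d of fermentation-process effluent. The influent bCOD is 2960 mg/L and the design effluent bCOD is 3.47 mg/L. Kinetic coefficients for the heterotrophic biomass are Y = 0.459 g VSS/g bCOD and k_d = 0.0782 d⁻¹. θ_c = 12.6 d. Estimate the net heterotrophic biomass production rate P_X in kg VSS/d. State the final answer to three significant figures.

Correct the yield for decay: Y_obs = Y/(1 + k_d θ_c) = 0.459 / (1 + 0.0782 × 12.6) = 0.459 / 1.985 = 0.2312.
Mass of bCOD removed per day: Q(S₀ − S) = 1660 × 2957 g/m³ = 4908 kg/d.
P_X = Y_obs · Q(S₀ − S) = 0.2312 × 4908 = 1135 kg VSS/d.

P_X ≈ 1130 kg VSS/d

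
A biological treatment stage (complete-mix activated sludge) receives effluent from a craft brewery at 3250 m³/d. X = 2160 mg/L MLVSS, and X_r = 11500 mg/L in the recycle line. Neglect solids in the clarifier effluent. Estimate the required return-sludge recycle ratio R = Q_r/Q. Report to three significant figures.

R ≈ 0.231

R = Q_r/Q = X/(X_r − X) = 2160 / (11500 − 2160) = 0.2313.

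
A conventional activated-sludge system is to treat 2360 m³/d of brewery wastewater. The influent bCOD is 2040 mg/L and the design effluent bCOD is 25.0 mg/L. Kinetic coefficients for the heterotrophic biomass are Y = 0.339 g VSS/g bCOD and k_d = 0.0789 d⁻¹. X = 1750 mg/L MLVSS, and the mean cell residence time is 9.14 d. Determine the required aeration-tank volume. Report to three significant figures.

V ≈ 4890 m³

From the SRT design equation V = Y Q (S₀−S) θ_c / [X (1 + k_d θ_c)] = 0.339 × 2360 × (2040 − 25.0) × 9.14 / [1750 × (1 + 0.0789 × 9.14)] = 1.47×10^7 / 3012 = 4892 m³.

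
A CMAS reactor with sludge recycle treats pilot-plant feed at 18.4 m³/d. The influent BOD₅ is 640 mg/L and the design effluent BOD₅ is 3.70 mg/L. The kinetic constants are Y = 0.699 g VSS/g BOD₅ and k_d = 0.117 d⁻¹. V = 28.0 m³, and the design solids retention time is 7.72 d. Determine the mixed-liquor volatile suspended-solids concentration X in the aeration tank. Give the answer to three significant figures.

X = Y·Q·ΔS·θ_c / [V·(1 + k_d θ_c)] = 0.699 × 18.4 × (640 − 3.70) × 7.72 / [28.0 × (1 + 0.117 × 7.72)] = 1186 mg/L.

X ≈ 1190 mg/L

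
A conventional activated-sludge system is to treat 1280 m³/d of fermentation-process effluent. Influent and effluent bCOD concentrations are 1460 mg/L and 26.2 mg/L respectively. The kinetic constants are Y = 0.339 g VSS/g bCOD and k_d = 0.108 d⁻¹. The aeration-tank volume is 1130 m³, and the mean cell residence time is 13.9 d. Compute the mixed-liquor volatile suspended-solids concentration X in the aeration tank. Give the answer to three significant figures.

Solving the biomass balance for X: X = Y Q (S₀−S) θ_c / [V (1+k_d θ_c)] = 0.339 × 1280 × (1460 − 26.2) × 13.9 / [1130 × (1 + 0.108 × 13.9)] = 3060 mg/L.

X ≈ 3060 mg/L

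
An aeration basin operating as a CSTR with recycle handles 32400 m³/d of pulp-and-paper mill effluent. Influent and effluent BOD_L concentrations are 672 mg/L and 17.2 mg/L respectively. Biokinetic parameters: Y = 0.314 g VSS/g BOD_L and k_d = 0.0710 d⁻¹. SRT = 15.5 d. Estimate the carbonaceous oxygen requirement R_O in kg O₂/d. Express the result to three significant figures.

The observed yield is Y_obs = Y/(1 + k_d·θ_c) = 0.314 / (1 + 0.0710 × 15.5) = 0.314 / 2.100 = 0.1495 g VSS per g BOD_L removed.
ΔS = 672 − 17.2 = 654.8 mg/L, so the substrate removal rate is 32400 × 654.8/1000 = 21216 kg BOD_L/d.
Biomass synthesised: P_X = Y_obs × 21216 = 3171 kg VSS/d.
Carbonaceous O₂ demand = substrate oxidised − cell-mass equivalent = 21216 − 1.42 × 3171 = 16712 kg O₂/d.

R_O ≈ 16700 kg O₂/d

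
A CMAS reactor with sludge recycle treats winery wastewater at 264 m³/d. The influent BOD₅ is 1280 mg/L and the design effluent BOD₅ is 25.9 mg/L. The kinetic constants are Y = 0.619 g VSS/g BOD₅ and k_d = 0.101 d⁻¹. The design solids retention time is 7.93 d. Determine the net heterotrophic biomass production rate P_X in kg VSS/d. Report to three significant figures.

Y_obs = Y / (1 + k_d θ_c) = 0.619 / (1 + 0.101 × 7.93) = 0.619 / 1.801 = 0.3437.
ΔS = 1280 − 25.9 = 1254 mg/L, so the substrate removal rate is 264 × 1254/1000 = 331.1 kg BOD₅/d.
Net biomass production P_X = Y_obs × Q·(S₀ − S) = 0.3437 × 331.1 = 113.8 kg VSS/d.

P_X ≈ 114 kg VSS/d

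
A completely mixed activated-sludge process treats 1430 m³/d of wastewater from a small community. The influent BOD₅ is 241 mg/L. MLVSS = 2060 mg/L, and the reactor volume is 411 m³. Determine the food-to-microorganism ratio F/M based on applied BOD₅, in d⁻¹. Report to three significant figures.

Food-to-microorganism ratio F/M = Q S₀ / (V X) = 1430 × 241 / (411.0 × 2060) = 0.4070 d⁻¹.

F/M ≈ 0.407 d⁻¹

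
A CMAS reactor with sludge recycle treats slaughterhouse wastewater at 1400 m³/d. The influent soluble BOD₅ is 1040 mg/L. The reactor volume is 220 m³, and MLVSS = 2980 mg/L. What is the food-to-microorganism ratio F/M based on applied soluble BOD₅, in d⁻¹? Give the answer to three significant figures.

F/M = Q·S₀ / (V·X) = 1400 × 1040 / (220.0 × 2980) = 2.221 g soluble BOD₅·(g VSS·d)⁻¹.

F/M ≈ 2.22 d⁻¹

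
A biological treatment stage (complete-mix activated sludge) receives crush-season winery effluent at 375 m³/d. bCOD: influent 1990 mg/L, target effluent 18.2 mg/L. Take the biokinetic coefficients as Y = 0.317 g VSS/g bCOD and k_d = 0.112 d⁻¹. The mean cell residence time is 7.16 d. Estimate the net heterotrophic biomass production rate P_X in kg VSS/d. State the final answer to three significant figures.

Correct the yield for decay: Y_obs = Y/(1 + k_d θ_c) = 0.317 / (1 + 0.112 × 7.16) = 0.317 / 1.802 = 0.1759.
Q·(S₀ − S) = 375 × (1990 − 18.2) × 10⁻³ = 739.4 kg/d removed.
Net biomass production P_X = Y_obs × Q·(S₀ − S) = 0.1759 × 739.4 = 130.1 kg VSS/d.

P_X ≈ 130 kg VSS/d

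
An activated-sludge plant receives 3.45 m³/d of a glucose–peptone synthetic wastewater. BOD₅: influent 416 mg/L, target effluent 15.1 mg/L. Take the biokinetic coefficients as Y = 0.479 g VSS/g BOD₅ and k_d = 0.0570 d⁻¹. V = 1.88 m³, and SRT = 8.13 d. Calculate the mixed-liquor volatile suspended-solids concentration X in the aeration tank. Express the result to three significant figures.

X = Y·Q·ΔS·θ_c / [V·(1 + k_d θ_c)] = 0.479 × 3.45 × (416 − 15.1) × 8.13 / [1.88 × (1 + 0.0570 × 8.13)] = 1958 mg/L.

X ≈ 1960 mg/L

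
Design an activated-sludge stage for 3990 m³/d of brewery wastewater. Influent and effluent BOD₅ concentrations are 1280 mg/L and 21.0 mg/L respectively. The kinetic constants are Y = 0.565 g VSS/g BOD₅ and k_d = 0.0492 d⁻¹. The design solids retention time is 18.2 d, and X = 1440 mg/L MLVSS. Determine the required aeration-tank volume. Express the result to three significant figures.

V ≈ 18900 m³

From the SRT design equation V = Y Q (S₀−S) θ_c / [X (1 + k_d θ_c)] = 0.565 × 3990 × (1280 − 21.0) × 18.2 / [1440 × (1 + 0.0492 × 18.2)] = 5.17×10^7 / 2729 = 18925 m³.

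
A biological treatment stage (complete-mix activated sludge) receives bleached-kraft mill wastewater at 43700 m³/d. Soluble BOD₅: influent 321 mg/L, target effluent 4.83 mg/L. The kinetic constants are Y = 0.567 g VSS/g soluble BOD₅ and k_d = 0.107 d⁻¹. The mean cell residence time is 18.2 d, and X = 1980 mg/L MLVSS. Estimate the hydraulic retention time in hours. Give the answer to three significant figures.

τ ≈ 13.4 h

Rearranging the biomass balance for a CMAS with decay, V = Y·Q·ΔS·θ_c / [X·(1+k_d θ_c)] = 0.567 × 43700 × (321 − 4.83) × 18.2 / [1980 × (1 + 0.107 × 18.2)] = 1.43×10^8 / 5836 = 24432 m³.
Hydraulic retention time τ = V/Q = 24432 / 43700 = 0.5591 d = 13.42 h.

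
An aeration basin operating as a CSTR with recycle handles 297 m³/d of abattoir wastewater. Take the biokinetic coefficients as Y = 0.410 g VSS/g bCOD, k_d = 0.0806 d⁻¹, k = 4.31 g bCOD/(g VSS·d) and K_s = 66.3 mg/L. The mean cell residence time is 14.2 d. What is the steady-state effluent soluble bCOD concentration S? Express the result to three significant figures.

S ≈ 6.20 mg/L

For a completely mixed reactor with recycle the Lawrence–McCarty relation gives S = K_s·(1 + k_d·θ_c) / [θ_c·(Y·k − k_d) − 1] = 66.3 × (1 + 0.0806 × 14.2) / [14.2 × (0.410 × 4.31 − 0.0806) − 1] = 142.2 / 22.95 = 6.196 mg/L.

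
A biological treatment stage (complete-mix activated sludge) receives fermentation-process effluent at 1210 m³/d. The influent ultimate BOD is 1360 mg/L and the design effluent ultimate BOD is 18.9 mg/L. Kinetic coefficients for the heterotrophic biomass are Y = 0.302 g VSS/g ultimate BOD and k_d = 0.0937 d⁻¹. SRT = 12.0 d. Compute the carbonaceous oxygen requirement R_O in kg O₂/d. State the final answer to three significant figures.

The observed yield is Y_obs = Y/(1 + k_d·θ_c) = 0.302 / (1 + 0.0937 × 12.0) = 0.302 / 2.124 = 0.1422 g VSS per g ultimate BOD removed.
Substrate removed = Q·(S₀ − S) = 1210 m³/d × (1360 − 18.9) g/m³ = 1.62×10^6 g/d = 1623 kg/d.
Biomass synthesised: P_X = Y_obs × 1623 = 230.7 kg VSS/d.
R_O = Q·(S₀ − S) − 1.42·P_X = 1623 − 1.42 × 230.7 = 1295 kg O₂/d.

R_O ≈ 1300 kg O₂/d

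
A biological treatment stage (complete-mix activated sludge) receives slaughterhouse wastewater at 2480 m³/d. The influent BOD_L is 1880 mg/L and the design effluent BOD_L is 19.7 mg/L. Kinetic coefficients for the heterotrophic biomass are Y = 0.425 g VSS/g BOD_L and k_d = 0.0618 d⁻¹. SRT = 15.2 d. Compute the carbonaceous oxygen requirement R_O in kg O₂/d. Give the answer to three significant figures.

R_O ≈ 3180 kg O₂/d

Correct the yield for decay: Y_obs = Y/(1 + k_d θ_c) = 0.425 / (1 + 0.0618 × 15.2) = 0.425 / 1.939 = 0.2191.
Q·(S₀ − S) = 2480 × (1880 − 19.7) × 10⁻³ = 4614 kg/d removed.
Net sludge production P_X = 0.2191 × 4614 = 1011 kg VSS/d.
R_O = Q·(S₀ − S) − 1.42·P_X = 4614 − 1.42 × 1011 = 3178 kg O₂/d.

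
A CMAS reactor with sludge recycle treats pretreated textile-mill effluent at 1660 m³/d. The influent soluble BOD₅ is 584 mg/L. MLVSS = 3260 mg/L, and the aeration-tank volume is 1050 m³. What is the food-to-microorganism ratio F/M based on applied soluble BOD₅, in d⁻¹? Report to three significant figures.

F/M ≈ 0.283 d⁻¹

F/M = Q·S₀ / (V·X) = 1660 × 584 / (1050 × 3260) = 0.2832 g soluble BOD₅·(g VSS·d)⁻¹.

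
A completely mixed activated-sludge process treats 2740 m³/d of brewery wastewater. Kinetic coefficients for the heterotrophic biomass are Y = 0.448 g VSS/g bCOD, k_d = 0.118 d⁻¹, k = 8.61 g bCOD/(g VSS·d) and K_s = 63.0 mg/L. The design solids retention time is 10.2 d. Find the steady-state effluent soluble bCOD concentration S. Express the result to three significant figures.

From the Monod/SRT balance for a CMAS, S = K_s·(1+k_d θ_c)/[θ_c·(Y k − k_d) − 1] = 63.0 × (1 + 0.118 × 10.2) / [10.2 × (0.448 × 8.61 − 0.118) − 1] = 138.8 / 37.14 = 3.738 mg/L.

S ≈ 3.74 mg/L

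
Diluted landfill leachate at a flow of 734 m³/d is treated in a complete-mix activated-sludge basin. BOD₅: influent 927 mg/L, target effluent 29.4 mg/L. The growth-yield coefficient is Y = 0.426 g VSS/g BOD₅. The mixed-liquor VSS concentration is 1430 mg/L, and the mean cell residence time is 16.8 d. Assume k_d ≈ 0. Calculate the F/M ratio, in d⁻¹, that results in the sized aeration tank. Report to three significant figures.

Biomass mass balance (decay neglected): V·X = Y·Q·(S₀ − S)·θ_c, so V = 0.426 × 734 × (927 − 29.4) × 16.8 / 1430 = 3297 m³.
Food-to-microorganism ratio F/M = Q S₀ / (V X) = 734 × 927 / (3297 × 1430) = 0.1443 d⁻¹.

F/M ≈ 0.144 d⁻¹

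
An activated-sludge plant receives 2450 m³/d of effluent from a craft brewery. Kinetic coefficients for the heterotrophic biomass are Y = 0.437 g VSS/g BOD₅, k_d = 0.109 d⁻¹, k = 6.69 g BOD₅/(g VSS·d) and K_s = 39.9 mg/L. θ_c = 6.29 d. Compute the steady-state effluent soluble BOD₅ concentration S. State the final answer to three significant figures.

S ≈ 4.03 mg/L

From the Monod/SRT balance for a CMAS, S = K_s·(1+k_d θ_c)/[θ_c·(Y k − k_d) − 1] = 39.9 × (1 + 0.109 × 6.29) / [6.29 × (0.437 × 6.69 − 0.109) − 1] = 67.26 / 16.70 = 4.026 mg/L.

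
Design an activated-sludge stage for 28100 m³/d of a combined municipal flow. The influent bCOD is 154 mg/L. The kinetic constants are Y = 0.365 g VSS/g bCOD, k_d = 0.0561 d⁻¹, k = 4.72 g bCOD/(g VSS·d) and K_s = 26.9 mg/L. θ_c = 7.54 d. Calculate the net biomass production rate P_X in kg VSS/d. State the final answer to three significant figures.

For a completely mixed reactor with recycle the Lawrence–McCarty relation gives S = K_s·(1 + k_d·θ_c) / [θ_c·(Y·k − k_d) − 1] = 26.9 × (1 + 0.0561 × 7.54) / [7.54 × (0.365 × 4.72 − 0.0561) − 1] = 38.28 / 11.57 = 3.309 mg/L.
Correct the yield for decay: Y_obs = Y/(1 + k_d θ_c) = 0.365 / (1 + 0.0561 × 7.54) = 0.365 / 1.423 = 0.2565.
Q·(S₀ − S) = 28100 × (154 − 3.31) × 10⁻³ = 4234 kg/d removed.
Biomass produced: P_X = Y_obs·Q·ΔS = 0.2565 × 4234 ≈ 1086 kg VSS/d.

P_X ≈ 1090 kg VSS/d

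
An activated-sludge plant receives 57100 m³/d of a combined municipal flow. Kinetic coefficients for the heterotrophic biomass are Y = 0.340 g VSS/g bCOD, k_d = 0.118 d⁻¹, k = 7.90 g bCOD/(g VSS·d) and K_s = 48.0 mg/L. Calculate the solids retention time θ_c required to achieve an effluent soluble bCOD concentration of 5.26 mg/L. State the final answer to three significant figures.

From 1/θ_c = Y·k·S/(K_s + S) − k_d: Y·k·S/(K_s+S) = 0.340 × 7.90 × 5.26 / (48.0 + 5.26) = 0.2653 d⁻¹.
Then 1/θ_c = μ − k_d = 0.2653 − 0.118 = 0.1473 d⁻¹, giving θ_c = 6.790 d.

θ_c ≈ 6.79 d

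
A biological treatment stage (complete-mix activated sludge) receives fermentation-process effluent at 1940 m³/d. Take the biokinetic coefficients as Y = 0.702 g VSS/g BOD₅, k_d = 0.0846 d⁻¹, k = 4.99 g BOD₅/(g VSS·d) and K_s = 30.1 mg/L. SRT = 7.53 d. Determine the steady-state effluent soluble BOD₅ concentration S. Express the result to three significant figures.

S ≈ 1.99 mg/L

For a completely mixed reactor with recycle the Lawrence–McCarty relation gives S = K_s·(1 + k_d·θ_c) / [θ_c·(Y·k − k_d) − 1] = 30.1 × (1 + 0.0846 × 7.53) / [7.53 × (0.702 × 4.99 − 0.0846) − 1] = 49.27 / 24.74 = 1.992 mg/L.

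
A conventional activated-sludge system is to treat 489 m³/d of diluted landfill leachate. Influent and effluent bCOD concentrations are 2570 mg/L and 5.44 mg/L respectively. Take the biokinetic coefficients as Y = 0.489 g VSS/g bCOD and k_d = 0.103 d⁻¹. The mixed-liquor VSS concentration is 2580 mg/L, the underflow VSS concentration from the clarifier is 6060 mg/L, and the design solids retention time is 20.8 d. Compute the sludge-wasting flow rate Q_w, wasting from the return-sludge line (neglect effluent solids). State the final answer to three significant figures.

Q_w ≈ 32.2 m³/d

From the SRT design equation V = Y Q (S₀−S) θ_c / [X (1 + k_d θ_c)] = 0.489 × 489 × (2570 − 5.44) × 20.8 / [2580 × (1 + 0.103 × 20.8)] = 1.28×10^7 / 8107 = 1573 m³.
Wasting from the return line (neglecting effluent solids): Q_w = V·X / (θ_c·X_r) = 1573 × 2580 / (20.8 × 6060) = 32.20 m³/d.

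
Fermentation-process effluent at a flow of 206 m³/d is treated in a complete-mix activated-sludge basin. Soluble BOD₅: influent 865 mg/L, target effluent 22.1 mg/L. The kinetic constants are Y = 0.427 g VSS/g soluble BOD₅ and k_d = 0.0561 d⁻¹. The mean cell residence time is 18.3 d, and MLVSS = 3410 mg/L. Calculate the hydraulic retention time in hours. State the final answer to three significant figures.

τ ≈ 22.9 h

From the SRT design equation V = Y Q (S₀−S) θ_c / [X (1 + k_d θ_c)] = 0.427 × 206 × (865 − 22.1) × 18.3 / [3410 × (1 + 0.0561 × 18.3)] = 1.36×10^6 / 6911 = 196.3 m³.
τ = V/Q = 196.3/206 = 0.9531 d, or 22.87 h.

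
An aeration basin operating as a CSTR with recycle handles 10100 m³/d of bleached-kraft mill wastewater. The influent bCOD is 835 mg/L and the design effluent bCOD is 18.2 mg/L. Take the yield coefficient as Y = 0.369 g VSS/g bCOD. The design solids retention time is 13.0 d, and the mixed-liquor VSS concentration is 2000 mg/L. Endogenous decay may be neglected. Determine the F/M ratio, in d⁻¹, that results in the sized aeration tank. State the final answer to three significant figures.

F/M ≈ 0.213 d⁻¹

Biomass mass balance (decay neglected): V·X = Y·Q·(S₀ − S)·θ_c, so V = 0.369 × 10100 × (835 − 18.2) × 13.0 / 2000 = 19787 m³.
Food-to-microorganism ratio F/M = Q S₀ / (V X) = 10100 × 835 / (19787 × 2000) = 0.2131 d⁻¹.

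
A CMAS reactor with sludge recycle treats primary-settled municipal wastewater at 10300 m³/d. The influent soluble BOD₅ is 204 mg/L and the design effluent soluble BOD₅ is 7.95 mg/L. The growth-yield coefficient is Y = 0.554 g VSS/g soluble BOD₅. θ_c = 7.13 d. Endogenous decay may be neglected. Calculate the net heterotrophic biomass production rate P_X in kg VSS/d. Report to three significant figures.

Since k_d ≈ 0, Y_obs = Y = 0.554 g VSS/g soluble BOD₅.
Q·(S₀ − S) = 10300 × (204 − 7.95) × 10⁻³ = 2019 kg/d removed.
P_X = Y_obs · Q(S₀ − S) = 0.5540 × 2019 = 1119 kg VSS/d.

P_X ≈ 1120 kg VSS/d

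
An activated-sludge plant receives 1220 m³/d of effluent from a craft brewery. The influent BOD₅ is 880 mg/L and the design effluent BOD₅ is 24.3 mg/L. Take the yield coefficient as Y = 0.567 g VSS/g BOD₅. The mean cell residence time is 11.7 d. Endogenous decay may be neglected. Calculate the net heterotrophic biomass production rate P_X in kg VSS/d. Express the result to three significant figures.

P_X ≈ 592 kg VSS/d

Since k_d ≈ 0, Y_obs = Y = 0.567 g VSS/g BOD₅.
Substrate removed = Q·(S₀ − S) = 1220 m³/d × (880 − 24.3) g/m³ = 1.04×10^6 g/d = 1044 kg/d.
Net biomass production P_X = Y_obs × Q·(S₀ − S) = 0.5670 × 1044 = 591.9 kg VSS/d.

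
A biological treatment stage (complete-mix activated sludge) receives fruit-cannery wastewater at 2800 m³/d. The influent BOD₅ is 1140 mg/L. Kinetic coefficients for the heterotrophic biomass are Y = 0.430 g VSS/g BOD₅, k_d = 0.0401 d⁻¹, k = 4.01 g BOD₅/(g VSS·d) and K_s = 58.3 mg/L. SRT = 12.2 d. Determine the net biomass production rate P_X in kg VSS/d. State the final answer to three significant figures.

From the Monod/SRT balance for a CMAS, S = K_s·(1+k_d θ_c)/[θ_c·(Y k − k_d) − 1] = 58.3 × (1 + 0.0401 × 12.2) / [12.2 × (0.430 × 4.01 − 0.0401) − 1] = 86.82 / 19.55 = 4.442 mg/L.
Observed yield with endogenous decay: Y_obs = Y / (1 + k_d·θ_c) = 0.430 / (1 + 0.0401 × 12.2) = 0.430 / 1.489 = 0.2887 g VSS/g BOD₅.
Mass of BOD₅ removed per day: Q(S₀ − S) = 2800 × 1136 g/m³ = 3180 kg/d.
P_X = Y_obs · Q(S₀ − S) = 0.2887 × 3180 = 918.1 kg VSS/d.

P_X ≈ 918 kg VSS/d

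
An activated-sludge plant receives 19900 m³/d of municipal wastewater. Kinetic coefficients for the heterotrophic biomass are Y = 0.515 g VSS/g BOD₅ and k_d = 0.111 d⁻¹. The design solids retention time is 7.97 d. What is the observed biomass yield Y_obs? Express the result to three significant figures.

Correct the yield for decay: Y_obs = Y/(1 + k_d θ_c) = 0.515 / (1 + 0.111 × 7.97) = 0.515 / 1.885 = 0.2733.

Y_obs ≈ 0.273 g VSS/g BOD₅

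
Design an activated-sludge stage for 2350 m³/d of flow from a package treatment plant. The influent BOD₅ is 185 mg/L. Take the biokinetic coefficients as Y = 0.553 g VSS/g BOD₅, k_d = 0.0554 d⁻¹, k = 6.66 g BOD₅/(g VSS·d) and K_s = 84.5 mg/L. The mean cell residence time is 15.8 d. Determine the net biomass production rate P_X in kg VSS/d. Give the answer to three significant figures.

P_X ≈ 126 kg VSS/d

From the Monod/SRT balance for a CMAS, S = K_s·(1+k_d θ_c)/[θ_c·(Y k − k_d) − 1] = 84.5 × (1 + 0.0554 × 15.8) / [15.8 × (0.553 × 6.66 − 0.0554) − 1] = 158.5 / 56.32 = 2.814 mg/L.
The observed yield is Y_obs = Y/(1 + k_d·θ_c) = 0.553 / (1 + 0.0554 × 15.8) = 0.553 / 1.875 = 0.2949 g VSS per g BOD₅ removed.
Mass of BOD₅ removed per day: Q(S₀ − S) = 2350 × 182.2 g/m³ = 428.1 kg/d.
Net biomass production P_X = Y_obs × Q·(S₀ − S) = 0.2949 × 428.1 = 126.3 kg VSS/d.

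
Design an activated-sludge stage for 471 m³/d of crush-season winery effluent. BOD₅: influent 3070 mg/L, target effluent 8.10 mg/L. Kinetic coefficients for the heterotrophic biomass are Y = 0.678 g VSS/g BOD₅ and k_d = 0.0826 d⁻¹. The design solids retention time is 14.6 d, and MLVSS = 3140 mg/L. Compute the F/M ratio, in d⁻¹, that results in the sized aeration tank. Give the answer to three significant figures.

F/M ≈ 0.223 d⁻¹

Rearranging the biomass balance for a CMAS with decay, V = Y·Q·ΔS·θ_c / [X·(1+k_d θ_c)] = 0.678 × 471 × (3070 − 8.10) × 14.6 / [3140 × (1 + 0.0826 × 14.6)] = 1.43×10^7 / 6927 = 2061 m³.
F/M = applied load / biomass = Q·S₀/(V·X) = 471 × 3070 / (2061 × 3140) = 0.2234 d⁻¹.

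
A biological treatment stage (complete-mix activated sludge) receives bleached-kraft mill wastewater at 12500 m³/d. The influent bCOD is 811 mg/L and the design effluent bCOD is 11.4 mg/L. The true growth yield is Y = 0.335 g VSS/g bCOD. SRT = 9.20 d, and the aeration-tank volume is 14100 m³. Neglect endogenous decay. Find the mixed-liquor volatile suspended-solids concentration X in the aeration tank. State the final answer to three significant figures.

From V·X = Y·Q·(S₀ − S)·θ_c (decay neglected): X = 0.335 × 12500 × (811 − 11.4) × 9.20 / 14100 = 2185 mg/L.

X ≈ 2180 mg/L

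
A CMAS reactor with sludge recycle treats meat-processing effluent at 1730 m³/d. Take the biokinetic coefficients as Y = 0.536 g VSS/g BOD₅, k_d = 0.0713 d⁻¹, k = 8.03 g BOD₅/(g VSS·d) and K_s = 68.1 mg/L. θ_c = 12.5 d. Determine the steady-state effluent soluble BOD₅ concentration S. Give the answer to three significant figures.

From the Monod/SRT balance for a CMAS, S = K_s·(1+k_d θ_c)/[θ_c·(Y k − k_d) − 1] = 68.1 × (1 + 0.0713 × 12.5) / [12.5 × (0.536 × 8.03 − 0.0713) − 1] = 128.8 / 51.91 = 2.481 mg/L.

S ≈ 2.48 mg/L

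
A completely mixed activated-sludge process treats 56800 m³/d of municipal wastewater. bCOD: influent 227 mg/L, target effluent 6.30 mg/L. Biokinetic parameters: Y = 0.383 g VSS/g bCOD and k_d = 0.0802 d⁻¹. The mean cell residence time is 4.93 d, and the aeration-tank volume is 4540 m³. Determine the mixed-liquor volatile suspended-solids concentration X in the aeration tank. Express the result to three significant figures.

X ≈ 3740 mg/L

X = Y·Q·ΔS·θ_c / [V·(1 + k_d θ_c)] = 0.383 × 56800 × (227 − 6.30) × 4.93 / [4540 × (1 + 0.0802 × 4.93)] = 3736 mg/L.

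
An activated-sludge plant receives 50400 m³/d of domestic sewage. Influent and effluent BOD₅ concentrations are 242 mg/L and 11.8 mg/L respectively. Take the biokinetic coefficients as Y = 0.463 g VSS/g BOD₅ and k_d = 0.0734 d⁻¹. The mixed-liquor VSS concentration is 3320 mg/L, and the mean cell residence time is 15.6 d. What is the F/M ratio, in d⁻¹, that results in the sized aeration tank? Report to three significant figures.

Rearranging the biomass balance for a CMAS with decay, V = Y·Q·ΔS·θ_c / [X·(1+k_d θ_c)] = 0.463 × 50400 × (242 − 11.8) × 15.6 / [3320 × (1 + 0.0734 × 15.6)] = 8.38×10^7 / 7122 = 11767 m³.
Food-to-microorganism ratio F/M = Q S₀ / (V X) = 50400 × 242 / (11767 × 3320) = 0.3122 d⁻¹.

F/M ≈ 0.312 d⁻¹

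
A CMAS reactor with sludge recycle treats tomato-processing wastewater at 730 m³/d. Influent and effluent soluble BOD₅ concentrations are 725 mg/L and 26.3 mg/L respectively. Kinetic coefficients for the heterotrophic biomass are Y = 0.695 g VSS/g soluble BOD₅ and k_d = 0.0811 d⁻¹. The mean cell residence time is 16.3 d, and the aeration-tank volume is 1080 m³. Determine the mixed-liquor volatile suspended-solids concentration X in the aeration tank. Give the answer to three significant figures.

Solving the biomass balance for X: X = Y Q (S₀−S) θ_c / [V (1+k_d θ_c)] = 0.695 × 730 × (725 − 26.3) × 16.3 / [1080 × (1 + 0.0811 × 16.3)] = 2304 mg/L.

X ≈ 2300 mg/L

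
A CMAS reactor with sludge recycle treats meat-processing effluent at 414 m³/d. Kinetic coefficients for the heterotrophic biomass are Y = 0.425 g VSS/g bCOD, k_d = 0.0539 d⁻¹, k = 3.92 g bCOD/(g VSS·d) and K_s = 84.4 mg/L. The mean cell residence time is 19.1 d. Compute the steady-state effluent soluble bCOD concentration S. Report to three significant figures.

Effluent substrate depends only on kinetics and SRT: S = K_s(1 + k_d θ_c) / [θ_c(Yk − k_d) − 1] = 84.4 × (1 + 0.0539 × 19.1) / [19.1 × (0.425 × 3.92 − 0.0539) − 1] = 171.3 / 29.79 = 5.750 mg/L.

S ≈ 5.75 mg/L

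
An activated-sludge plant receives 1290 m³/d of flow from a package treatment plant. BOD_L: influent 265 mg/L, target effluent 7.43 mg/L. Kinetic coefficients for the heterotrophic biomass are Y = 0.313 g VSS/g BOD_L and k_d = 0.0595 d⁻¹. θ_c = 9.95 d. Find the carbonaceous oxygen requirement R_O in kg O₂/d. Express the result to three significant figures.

The observed yield is Y_obs = Y/(1 + k_d·θ_c) = 0.313 / (1 + 0.0595 × 9.95) = 0.313 / 1.592 = 0.1966 g VSS per g BOD_L removed.
ΔS = 265 − 7.43 = 257.6 mg/L, so the substrate removal rate is 1290 × 257.6/1000 = 332.3 kg BOD_L/d.
P_X = Y_obs·Q·(S₀ − S) = 0.1966 × 332.3 = 65.33 kg VSS/d.
R_O = Q·(S₀ − S) − 1.42·P_X = 332.3 − 1.42 × 65.33 = 239.5 kg O₂/d.

R_O ≈ 240 kg O₂/d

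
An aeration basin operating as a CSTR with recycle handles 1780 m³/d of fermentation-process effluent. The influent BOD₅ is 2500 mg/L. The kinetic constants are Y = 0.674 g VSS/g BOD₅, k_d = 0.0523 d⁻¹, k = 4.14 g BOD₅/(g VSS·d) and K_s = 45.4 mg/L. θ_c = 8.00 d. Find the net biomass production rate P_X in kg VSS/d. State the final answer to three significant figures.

From the Monod/SRT balance for a CMAS, S = K_s·(1+k_d θ_c)/[θ_c·(Y k − k_d) − 1] = 45.4 × (1 + 0.0523 × 8.00) / [8.00 × (0.674 × 4.14 − 0.0523) − 1] = 64.40 / 20.90 = 3.080 mg/L.
The observed yield is Y_obs = Y/(1 + k_d·θ_c) = 0.674 / (1 + 0.0523 × 8.00) = 0.674 / 1.418 = 0.4752 g VSS per g BOD₅ removed.
Q·(S₀ − S) = 1780 × (2500 − 3.08) × 10⁻³ = 4445 kg/d removed.
So the net sludge growth is P_X = 0.4752 × 4445 = 2112 kg VSS/d.

P_X ≈ 2110 kg VSS/d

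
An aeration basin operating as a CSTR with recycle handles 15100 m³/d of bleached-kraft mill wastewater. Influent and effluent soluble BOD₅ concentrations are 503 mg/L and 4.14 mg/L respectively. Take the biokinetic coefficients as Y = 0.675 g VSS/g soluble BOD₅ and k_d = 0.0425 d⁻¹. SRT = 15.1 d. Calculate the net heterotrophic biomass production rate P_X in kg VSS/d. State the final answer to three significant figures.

P_X ≈ 3100 kg VSS/d

Correct the yield for decay: Y_obs = Y/(1 + k_d θ_c) = 0.675 / (1 + 0.0425 × 15.1) = 0.675 / 1.642 = 0.4111.
Q·(S₀ − S) = 15100 × (503 − 4.14) × 10⁻³ = 7533 kg/d removed.
Net biomass production P_X = Y_obs × Q·(S₀ − S) = 0.4111 × 7533 = 3097 kg VSS/d.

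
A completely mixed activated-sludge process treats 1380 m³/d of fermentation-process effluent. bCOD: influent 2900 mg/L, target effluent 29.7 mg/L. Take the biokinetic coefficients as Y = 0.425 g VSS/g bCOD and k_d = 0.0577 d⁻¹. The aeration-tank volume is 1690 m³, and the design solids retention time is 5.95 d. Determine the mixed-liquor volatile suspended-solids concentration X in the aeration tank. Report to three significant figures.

X ≈ 4410 mg/L

X = Y·Q·ΔS·θ_c / [V·(1 + k_d θ_c)] = 0.425 × 1380 × (2900 − 29.7) × 5.95 / [1690 × (1 + 0.0577 × 5.95)] = 4412 mg/L.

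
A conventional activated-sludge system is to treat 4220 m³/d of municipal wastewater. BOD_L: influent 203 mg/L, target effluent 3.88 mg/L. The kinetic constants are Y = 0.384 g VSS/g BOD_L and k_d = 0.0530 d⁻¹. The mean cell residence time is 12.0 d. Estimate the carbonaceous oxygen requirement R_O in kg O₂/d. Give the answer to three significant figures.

R_O ≈ 560 kg O₂/d

Observed yield with endogenous decay: Y_obs = Y / (1 + k_d·θ_c) = 0.384 / (1 + 0.0530 × 12.0) = 0.384 / 1.636 = 0.2347 g VSS/g BOD_L.
Mass of BOD_L removed per day: Q(S₀ − S) = 4220 × 199.1 g/m³ = 840.3 kg/d.
Net sludge production P_X = 0.2347 × 840.3 = 197.2 kg VSS/d.
Carbonaceous O₂ demand = substrate oxidised − cell-mass equivalent = 840.3 − 1.42 × 197.2 = 560.2 kg O₂/d.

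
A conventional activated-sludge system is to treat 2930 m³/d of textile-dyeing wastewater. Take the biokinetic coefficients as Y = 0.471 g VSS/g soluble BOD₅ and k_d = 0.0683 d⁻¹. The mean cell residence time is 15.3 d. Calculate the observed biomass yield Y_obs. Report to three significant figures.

Correct the yield for decay: Y_obs = Y/(1 + k_d θ_c) = 0.471 / (1 + 0.0683 × 15.3) = 0.471 / 2.045 = 0.2303.

Y_obs ≈ 0.230 g VSS/g soluble BOD₅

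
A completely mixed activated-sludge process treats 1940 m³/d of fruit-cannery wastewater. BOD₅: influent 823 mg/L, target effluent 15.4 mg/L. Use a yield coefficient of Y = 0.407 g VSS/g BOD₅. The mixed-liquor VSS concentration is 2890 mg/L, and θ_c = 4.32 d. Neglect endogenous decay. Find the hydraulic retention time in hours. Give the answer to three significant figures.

τ ≈ 11.8 h

Biomass mass balance (decay neglected): V·X = Y·Q·(S₀ − S)·θ_c, so V = 0.407 × 1940 × (823 − 15.4) × 4.32 / 2890 = 953.2 m³.
HRT = V/Q = 953.2 m³ / 1940 m³·d⁻¹ = 0.4913 d × 24 = 11.79 h.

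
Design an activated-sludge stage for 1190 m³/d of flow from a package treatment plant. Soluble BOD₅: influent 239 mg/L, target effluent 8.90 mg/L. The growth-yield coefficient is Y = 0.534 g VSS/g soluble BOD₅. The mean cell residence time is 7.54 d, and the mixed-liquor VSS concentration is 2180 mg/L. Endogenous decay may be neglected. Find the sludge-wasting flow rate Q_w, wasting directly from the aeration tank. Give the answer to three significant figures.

Q_w ≈ 67.1 m³/d

Biomass mass balance (decay neglected): V·X = Y·Q·(S₀ − S)·θ_c, so V = 0.534 × 1190 × (239 − 8.90) × 7.54 / 2180 = 505.7 m³.
For wasting at MLVSS concentration, Q_w = V/θ_c = 505.7/7.54 = 67.07 m³/d.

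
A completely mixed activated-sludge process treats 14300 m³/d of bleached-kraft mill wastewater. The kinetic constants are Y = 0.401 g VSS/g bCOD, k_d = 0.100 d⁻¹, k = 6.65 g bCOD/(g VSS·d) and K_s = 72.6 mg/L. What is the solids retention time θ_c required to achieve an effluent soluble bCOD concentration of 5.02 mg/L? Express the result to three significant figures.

At the target effluent, Y k S/(K_s+S) = 0.401×6.65×5.02/77.62 = 0.1725 d⁻¹.
Then 1/θ_c = μ − k_d = 0.1725 − 0.100 = 0.07246 d⁻¹, giving θ_c = 13.80 d.

θ_c ≈ 13.8 d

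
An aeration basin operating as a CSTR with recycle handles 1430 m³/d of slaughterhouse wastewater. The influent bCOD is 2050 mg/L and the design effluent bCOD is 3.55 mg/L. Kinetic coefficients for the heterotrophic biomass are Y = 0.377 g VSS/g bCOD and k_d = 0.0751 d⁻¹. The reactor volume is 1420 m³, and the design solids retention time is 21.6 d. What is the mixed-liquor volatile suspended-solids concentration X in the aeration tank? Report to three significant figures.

X ≈ 6400 mg/L

X = Y·Q·ΔS·θ_c / [V·(1 + k_d θ_c)] = 0.377 × 1430 × (2050 − 3.55) × 21.6 / [1420 × (1 + 0.0751 × 21.6)] = 6400 mg/L.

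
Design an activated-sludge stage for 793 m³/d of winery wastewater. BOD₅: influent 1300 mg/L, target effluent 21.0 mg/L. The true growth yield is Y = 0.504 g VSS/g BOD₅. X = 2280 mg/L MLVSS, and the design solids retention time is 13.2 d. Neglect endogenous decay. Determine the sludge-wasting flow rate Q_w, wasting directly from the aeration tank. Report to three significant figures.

Q_w ≈ 224 m³/d

V·X = Y·Q·ΔS·θ_c gives V = 0.504 × 793 × (1300 − 21.0) × 13.2 / 2280 = 2959 m³.
Wasting from the aeration tank: Q_w = V / θ_c = 2959 / 13.2 = 224.2 m³/d.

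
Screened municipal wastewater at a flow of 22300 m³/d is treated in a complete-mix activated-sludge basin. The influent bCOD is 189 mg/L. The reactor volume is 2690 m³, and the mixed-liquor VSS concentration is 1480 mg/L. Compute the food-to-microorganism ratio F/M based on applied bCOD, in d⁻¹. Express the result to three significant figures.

F/M = applied load / biomass = Q·S₀/(V·X) = 22300 × 189 / (2690 × 1480) = 1.059 d⁻¹.

F/M ≈ 1.06 d⁻¹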